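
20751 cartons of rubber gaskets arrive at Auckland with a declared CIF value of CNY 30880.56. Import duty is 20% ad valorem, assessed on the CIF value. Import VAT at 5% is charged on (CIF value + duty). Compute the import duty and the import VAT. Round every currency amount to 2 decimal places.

Import duty: CNY 6176.11; import VAT: CNY 1852.83

Import duty = 30880.56 × 20% = 6176.11
VAT base = CIF + duty = 30880.56 + 6176.11 = 37056.67
Import VAT = 37056.67 × 5% = 1852.83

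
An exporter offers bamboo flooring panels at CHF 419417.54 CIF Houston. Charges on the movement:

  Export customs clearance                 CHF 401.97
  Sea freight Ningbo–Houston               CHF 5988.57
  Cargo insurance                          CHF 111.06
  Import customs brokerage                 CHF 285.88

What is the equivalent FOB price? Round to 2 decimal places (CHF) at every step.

FOB price: CHF 413317.91

Not relevant to the conversion: export clearance — on the seller under both CIF and FOB; already in the CIF price and stays in the FOB price. brokerage — on the buyer under both terms; not part of either seller's price.
From CIF to FOB, the seller no longer bears: freight, insurance.
FOB price = 419417.54 − 5988.57 − 111.06 = 413317.91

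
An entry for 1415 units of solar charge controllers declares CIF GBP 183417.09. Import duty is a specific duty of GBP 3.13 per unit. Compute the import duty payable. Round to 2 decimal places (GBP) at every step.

Import duty: GBP 4428.95

Import duty = 1415 × 3.13 = 4428.95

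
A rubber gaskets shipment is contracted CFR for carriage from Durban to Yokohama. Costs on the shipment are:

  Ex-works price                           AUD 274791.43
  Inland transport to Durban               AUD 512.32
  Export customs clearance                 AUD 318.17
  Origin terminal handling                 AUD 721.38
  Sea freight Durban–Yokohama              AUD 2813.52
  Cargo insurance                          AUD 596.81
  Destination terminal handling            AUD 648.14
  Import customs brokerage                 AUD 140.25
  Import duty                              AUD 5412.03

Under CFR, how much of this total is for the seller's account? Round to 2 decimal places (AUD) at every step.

Seller's account: AUD 279156.82

CFR: the seller pays costs through ocean freight to the destination port, but not insurance.
Seller's account: goods 274791.43 + inland to port 512.32 + export clearance 318.17 + origin terminal 721.38 + freight 2813.52 = 279156.82
Buyer's account: insurance 596.81 + destination terminal 648.14 + brokerage 140.25 + duty 5412.03 = 6797.23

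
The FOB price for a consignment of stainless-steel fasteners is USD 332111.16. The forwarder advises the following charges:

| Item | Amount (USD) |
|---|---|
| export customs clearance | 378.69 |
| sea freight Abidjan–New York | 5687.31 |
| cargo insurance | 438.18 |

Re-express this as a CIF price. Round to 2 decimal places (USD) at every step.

Not relevant to the conversion: export clearance — on the seller under both FOB and CIF; already in the FOB price and stays in the CIF price.
From FOB to CIF, the seller additionally bears: freight, insurance.
CIF price = 332111.16 + 5687.31 + 438.18 = 338236.65

CIF price: USD 338236.65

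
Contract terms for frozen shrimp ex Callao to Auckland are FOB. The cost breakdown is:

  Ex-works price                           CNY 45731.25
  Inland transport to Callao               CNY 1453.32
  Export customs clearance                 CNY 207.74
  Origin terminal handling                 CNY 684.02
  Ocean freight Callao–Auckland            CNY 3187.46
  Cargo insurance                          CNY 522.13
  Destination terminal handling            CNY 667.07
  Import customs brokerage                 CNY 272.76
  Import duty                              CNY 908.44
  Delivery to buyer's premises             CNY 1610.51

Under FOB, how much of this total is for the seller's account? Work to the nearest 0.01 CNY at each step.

Seller's account: CNY 48076.33

FOB: the seller bears costs until goods are on board at the origin port; the buyer bears freight, insurance and all costs thereafter.
Seller's account: goods 45731.25 + inland to port 1453.32 + export clearance 207.74 + origin terminal 684.02 = 48076.33
Buyer's account: freight 3187.46 + insurance 522.13 + destination terminal 667.07 + brokerage 272.76 + duty 908.44 + delivery 1610.51 = 7168.37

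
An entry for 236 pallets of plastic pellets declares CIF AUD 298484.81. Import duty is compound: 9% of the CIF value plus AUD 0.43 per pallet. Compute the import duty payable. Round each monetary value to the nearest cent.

Ad valorem component: 298484.81 × 9% = 26863.63
Specific component: 236 × 0.43 = 101.48
Import duty = 26863.63 + 101.48 = 26965.11

Import duty: AUD 26965.11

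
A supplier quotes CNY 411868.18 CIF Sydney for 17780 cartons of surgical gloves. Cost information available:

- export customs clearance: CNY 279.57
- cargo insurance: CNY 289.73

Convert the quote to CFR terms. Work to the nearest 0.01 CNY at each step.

Not relevant to the conversion: export clearance — on the seller under both CIF and CFR; already in the CIF price and stays in the CFR price.
From CIF to CFR, the seller no longer bears: insurance.
CFR price = 411868.18 − 289.73 = 411578.45

CFR price: CNY 411578.45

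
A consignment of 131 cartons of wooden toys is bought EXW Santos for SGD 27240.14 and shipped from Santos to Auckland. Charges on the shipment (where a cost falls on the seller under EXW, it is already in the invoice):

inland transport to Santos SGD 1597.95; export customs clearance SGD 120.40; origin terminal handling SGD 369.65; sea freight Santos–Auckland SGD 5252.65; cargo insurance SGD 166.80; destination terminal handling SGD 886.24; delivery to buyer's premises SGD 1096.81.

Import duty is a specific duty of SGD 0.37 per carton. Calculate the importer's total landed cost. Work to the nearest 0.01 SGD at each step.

EXW: the seller makes goods available at their premises; the buyer bears all onward costs.
CIF value = EXW price + inland to port + export clearance + origin terminal + freight + insurance = 27240.14 + 1597.95 + 120.40 + 369.65 + 5252.65 + 166.80 = 34747.59
Import duty = 131 × 0.37 = 48.47
Buyer bears: inland to port 1597.95 + export clearance 120.40 + origin terminal 369.65 + freight 5252.65 + insurance 166.80 + destination terminal 886.24 + delivery 1096.81 + duty 48.47 = 9538.97
Landed cost = invoice 27240.14 + 9538.97 = 36779.11

Total landed cost: SGD 36779.11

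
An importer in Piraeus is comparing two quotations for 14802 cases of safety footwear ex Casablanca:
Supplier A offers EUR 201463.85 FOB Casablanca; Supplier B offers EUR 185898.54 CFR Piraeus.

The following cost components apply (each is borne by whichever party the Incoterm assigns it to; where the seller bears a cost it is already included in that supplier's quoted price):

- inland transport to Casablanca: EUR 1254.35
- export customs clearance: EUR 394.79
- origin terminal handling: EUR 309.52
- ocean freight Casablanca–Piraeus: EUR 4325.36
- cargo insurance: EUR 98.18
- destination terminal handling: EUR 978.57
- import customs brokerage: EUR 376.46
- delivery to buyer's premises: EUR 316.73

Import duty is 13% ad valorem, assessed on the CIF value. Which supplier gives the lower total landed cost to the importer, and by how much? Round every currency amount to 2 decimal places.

Supplier B is cheaper by EUR 22476.46

Supplier A (FOB):
CIF value = FOB price + freight + insurance = 201463.85 + 4325.36 + 98.18 = 205887.39
Import duty = 205887.39 × 13% = 26765.36
Buyer bears (A): 4325.36 + 98.18 + 978.57 + 376.46 + 316.73 = 6095.30
Landed cost (A) = invoice 201463.85 + 6095.30 + duty 26765.36 = 234324.51
Supplier B (CFR):
CIF value = CFR price + insurance = 185898.54 + 98.18 = 185996.72
Import duty = 185996.72 × 13% = 24179.57
Buyer bears (B): 98.18 + 978.57 + 376.46 + 316.73 = 1769.94
Landed cost (B) = invoice 185898.54 + 1769.94 + duty 24179.57 = 211848.05
Difference = |234324.51 − 211848.05| = 22476.46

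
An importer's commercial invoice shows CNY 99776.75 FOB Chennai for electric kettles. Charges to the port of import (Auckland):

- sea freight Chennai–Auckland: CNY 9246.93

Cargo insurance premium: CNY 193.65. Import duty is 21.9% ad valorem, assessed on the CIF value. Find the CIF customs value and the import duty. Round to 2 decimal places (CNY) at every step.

CIF = FOB price + freight + insurance
CIF = 99776.75 + 9246.93 + 193.65 = 109217.33
Import duty = 109217.33 × 21.9% = 23918.60

CIF value: CNY 109217.33; import duty: CNY 23918.60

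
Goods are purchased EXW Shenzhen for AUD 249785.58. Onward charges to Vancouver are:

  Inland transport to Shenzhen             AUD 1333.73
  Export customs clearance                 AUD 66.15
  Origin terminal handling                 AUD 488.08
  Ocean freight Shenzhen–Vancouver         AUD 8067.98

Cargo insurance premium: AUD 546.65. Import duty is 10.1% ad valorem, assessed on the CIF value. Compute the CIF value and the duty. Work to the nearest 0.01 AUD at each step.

CIF = EXW price + pre-shipment costs + freight + insurance
CIF = 249785.58 + 1333.73 + 66.15 + 488.08 + 8067.98 + 546.65 = 260288.17
Import duty = 260288.17 × 10.1% = 26289.11

CIF value: AUD 260288.17; import duty: AUD 26289.11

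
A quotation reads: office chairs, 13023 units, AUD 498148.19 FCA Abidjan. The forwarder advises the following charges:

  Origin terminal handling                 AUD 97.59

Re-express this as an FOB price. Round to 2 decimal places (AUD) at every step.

FOB price: AUD 498245.78

From FCA to FOB, the seller additionally bears: origin terminal.
FOB price = 498148.19 + 97.59 = 498245.78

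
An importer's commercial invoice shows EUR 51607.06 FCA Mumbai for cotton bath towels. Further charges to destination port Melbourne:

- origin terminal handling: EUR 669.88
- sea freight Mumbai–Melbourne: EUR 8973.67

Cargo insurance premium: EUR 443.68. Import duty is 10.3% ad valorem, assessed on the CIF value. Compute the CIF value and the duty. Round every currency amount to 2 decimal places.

CIF = FCA price + pre-shipment costs + freight + insurance
CIF = 51607.06 + 669.88 + 8973.67 + 443.68 = 61694.29
Import duty = 61694.29 × 10.3% = 6354.51

CIF value: EUR 61694.29; import duty: EUR 6354.51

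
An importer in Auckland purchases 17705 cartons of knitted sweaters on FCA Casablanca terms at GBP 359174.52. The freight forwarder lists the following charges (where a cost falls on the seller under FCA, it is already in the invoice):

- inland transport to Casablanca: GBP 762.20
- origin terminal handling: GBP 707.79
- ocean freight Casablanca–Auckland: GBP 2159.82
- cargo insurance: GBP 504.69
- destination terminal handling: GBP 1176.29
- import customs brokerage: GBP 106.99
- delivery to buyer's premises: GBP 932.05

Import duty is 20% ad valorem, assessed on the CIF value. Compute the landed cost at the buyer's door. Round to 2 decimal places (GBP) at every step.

FCA: the seller delivers export-cleared goods to the carrier; the buyer bears costs from that point.
Already in the invoice (seller's account under FCA): inland to port — exclude.
CIF value = FCA price + origin terminal + freight + insurance = 359174.52 + 707.79 + 2159.82 + 504.69 = 362546.82
Import duty = 362546.82 × 20% = 72509.36
Buyer bears: origin terminal 707.79 + freight 2159.82 + insurance 504.69 + destination terminal 1176.29 + brokerage 106.99 + delivery 932.05 + duty 72509.36 = 78096.99
Landed cost = invoice 359174.52 + 78096.99 = 437271.51

Total landed cost: GBP 437271.51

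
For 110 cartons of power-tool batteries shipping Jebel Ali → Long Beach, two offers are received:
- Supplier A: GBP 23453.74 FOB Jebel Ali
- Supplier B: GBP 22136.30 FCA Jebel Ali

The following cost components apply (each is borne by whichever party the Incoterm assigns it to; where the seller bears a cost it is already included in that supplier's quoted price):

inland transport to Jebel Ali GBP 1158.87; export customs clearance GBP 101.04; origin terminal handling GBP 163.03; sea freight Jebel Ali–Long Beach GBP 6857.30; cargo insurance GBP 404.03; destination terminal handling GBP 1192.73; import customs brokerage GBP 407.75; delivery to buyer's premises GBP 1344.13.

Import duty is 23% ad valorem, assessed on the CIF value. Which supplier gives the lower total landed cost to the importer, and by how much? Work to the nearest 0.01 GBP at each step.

Supplier A (FOB):
CIF value = FOB price + freight + insurance = 23453.74 + 6857.30 + 404.03 = 30715.07
Import duty = 30715.07 × 23% = 7064.47
Buyer bears (A): 6857.30 + 404.03 + 1192.73 + 407.75 + 1344.13 = 10205.94
Landed cost (A) = invoice 23453.74 + 10205.94 + duty 7064.47 = 40724.15
Supplier B (FCA):
CIF value = FCA price + origin terminal + freight + insurance = 22136.30 + 163.03 + 6857.30 + 404.03 = 29560.66
Import duty = 29560.66 × 23% = 6798.95
Buyer bears (B): 163.03 + 6857.30 + 404.03 + 1192.73 + 407.75 + 1344.13 = 10368.97
Landed cost (B) = invoice 22136.30 + 10368.97 + duty 6798.95 = 39304.22
Difference = |40724.15 − 39304.22| = 1419.93

Supplier B is cheaper by GBP 1419.93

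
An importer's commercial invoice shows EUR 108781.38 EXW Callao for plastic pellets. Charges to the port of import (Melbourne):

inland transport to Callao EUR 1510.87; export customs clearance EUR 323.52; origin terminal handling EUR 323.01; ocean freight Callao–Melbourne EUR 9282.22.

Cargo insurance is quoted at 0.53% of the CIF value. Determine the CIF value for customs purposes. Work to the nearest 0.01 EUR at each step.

CIF value: EUR 120861.57

Let C be the CIF value. C = EXW price + pre-shipment costs + freight + 0.53% × C
C − 0.53% × C = 108781.38 + 1510.87 + 323.52 + 323.01 + 9282.22
0.9947 × C = 120221.00
C = 120221.00 / 0.9947 = 120861.57
Insurance premium = 0.53% × 120861.57 = 640.57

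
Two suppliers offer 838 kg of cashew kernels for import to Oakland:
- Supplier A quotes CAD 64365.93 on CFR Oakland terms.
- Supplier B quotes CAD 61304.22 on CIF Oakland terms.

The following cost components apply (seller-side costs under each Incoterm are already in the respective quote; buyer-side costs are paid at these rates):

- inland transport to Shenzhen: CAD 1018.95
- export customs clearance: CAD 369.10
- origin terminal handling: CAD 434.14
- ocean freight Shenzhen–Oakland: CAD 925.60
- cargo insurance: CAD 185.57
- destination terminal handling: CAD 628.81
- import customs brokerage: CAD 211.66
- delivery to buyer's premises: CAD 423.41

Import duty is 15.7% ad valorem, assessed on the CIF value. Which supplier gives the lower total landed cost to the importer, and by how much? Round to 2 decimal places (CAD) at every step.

Supplier A (CFR):
CIF value = CFR price + insurance = 64365.93 + 185.57 = 64551.50
Import duty = 64551.50 × 15.7% = 10134.59
Buyer bears (A): 185.57 + 628.81 + 211.66 + 423.41 = 1449.45
Landed cost (A) = invoice 64365.93 + 1449.45 + duty 10134.59 = 75949.97
Supplier B (CIF):
The CIF price already equals the CIF value: 61304.22
Import duty = 61304.22 × 15.7% = 9624.76
Buyer bears (B): 628.81 + 211.66 + 423.41 = 1263.88
Landed cost (B) = invoice 61304.22 + 1263.88 + duty 9624.76 = 72192.86
Difference = |75949.97 − 72192.86| = 3757.11

Supplier B is cheaper by CAD 3757.11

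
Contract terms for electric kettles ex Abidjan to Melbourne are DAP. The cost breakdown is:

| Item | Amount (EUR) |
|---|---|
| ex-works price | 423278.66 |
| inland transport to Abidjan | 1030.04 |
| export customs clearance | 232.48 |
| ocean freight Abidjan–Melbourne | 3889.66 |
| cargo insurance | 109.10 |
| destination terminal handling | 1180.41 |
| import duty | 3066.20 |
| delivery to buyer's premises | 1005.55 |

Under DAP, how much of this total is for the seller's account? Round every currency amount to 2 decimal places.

Seller's account: EUR 430725.90

DAP: the seller bears all costs to the named destination except import duty and clearance.
Seller's account: goods 423278.66 + inland to port 1030.04 + export clearance 232.48 + freight 3889.66 + insurance 109.10 + destination terminal 1180.41 + delivery 1005.55 = 430725.90
Buyer's account: duty 3066.20 = 3066.20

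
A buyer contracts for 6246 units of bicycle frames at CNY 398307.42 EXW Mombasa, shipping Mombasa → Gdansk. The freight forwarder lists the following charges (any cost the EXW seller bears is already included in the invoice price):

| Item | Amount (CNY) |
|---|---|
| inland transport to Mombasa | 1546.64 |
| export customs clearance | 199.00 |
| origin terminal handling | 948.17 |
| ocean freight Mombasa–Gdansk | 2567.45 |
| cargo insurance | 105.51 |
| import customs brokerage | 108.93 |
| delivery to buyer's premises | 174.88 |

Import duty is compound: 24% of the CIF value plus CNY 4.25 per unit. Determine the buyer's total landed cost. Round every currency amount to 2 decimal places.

Total landed cost: CNY 527385.31

EXW: the seller makes goods available at their premises; the buyer bears all onward costs.
CIF value = EXW price + inland to port + export clearance + origin terminal + freight + insurance = 398307.42 + 1546.64 + 199.00 + 948.17 + 2567.45 + 105.51 = 403674.19
Ad valorem component: 403674.19 × 24% = 96881.81
Specific component: 6246 × 4.25 = 26545.50
Import duty = 96881.81 + 26545.50 = 123427.31
Buyer bears: inland to port 1546.64 + export clearance 199.00 + origin terminal 948.17 + freight 2567.45 + insurance 105.51 + brokerage 108.93 + delivery 174.88 + duty 123427.31 = 129077.89
Landed cost = invoice 398307.42 + 129077.89 = 527385.31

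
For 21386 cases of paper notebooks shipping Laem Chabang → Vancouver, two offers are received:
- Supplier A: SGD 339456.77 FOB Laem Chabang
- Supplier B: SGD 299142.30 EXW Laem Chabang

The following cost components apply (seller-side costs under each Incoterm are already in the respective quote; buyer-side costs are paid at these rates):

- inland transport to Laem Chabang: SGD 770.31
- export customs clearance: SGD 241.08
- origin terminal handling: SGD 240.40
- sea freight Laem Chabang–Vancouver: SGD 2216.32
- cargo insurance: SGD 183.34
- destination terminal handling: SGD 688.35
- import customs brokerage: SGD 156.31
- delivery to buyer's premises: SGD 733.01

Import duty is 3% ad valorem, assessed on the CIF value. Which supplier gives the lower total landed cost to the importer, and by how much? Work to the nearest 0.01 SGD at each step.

Supplier B is cheaper by SGD 40234.56

Supplier A (FOB):
CIF value = FOB price + freight + insurance = 339456.77 + 2216.32 + 183.34 = 341856.43
Import duty = 341856.43 × 3% = 10255.69
Buyer bears (A): 2216.32 + 183.34 + 688.35 + 156.31 + 733.01 = 3977.33
Landed cost (A) = invoice 339456.77 + 3977.33 + duty 10255.69 = 353689.79
Supplier B (EXW):
CIF value = EXW price + inland to port + export clearance + origin terminal + freight + insurance = 299142.30 + 770.31 + 241.08 + 240.40 + 2216.32 + 183.34 = 302793.75
Import duty = 302793.75 × 3% = 9083.81
Buyer bears (B): 770.31 + 241.08 + 240.40 + 2216.32 + 183.34 + 688.35 + 156.31 + 733.01 = 5229.12
Landed cost (B) = invoice 299142.30 + 5229.12 + duty 9083.81 = 313455.23
Difference = |353689.79 − 313455.23| = 40234.56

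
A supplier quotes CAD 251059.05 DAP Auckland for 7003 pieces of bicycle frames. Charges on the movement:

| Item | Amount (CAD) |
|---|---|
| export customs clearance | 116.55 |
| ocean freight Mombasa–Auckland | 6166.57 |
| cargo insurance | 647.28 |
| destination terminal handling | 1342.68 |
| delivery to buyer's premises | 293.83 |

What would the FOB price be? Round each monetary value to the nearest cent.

FOB price: CAD 242608.69

Not relevant to the conversion: export clearance — on the seller under both DAP and FOB; already in the DAP price and stays in the FOB price.
From DAP to FOB, the seller no longer bears: freight, insurance, destination terminal, delivery.
FOB price = 251059.05 − 6166.57 − 647.28 − 1342.68 − 293.83 = 242608.69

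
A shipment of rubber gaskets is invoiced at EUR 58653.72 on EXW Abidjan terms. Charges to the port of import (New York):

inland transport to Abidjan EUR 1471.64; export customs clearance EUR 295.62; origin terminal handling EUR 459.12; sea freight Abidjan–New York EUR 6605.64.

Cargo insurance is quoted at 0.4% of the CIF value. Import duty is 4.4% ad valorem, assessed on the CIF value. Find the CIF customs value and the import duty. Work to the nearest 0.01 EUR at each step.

Let C be the CIF value. C = EXW price + pre-shipment costs + freight + 0.4% × C
C − 0.4% × C = 58653.72 + 1471.64 + 295.62 + 459.12 + 6605.64
0.996 × C = 67485.74
C = 67485.74 / 0.996 = 67756.77
Insurance premium = 0.4% × 67756.77 = 271.03
Import duty = 67756.77 × 4.4% = 2981.30

CIF value: EUR 67756.77; import duty: EUR 2981.30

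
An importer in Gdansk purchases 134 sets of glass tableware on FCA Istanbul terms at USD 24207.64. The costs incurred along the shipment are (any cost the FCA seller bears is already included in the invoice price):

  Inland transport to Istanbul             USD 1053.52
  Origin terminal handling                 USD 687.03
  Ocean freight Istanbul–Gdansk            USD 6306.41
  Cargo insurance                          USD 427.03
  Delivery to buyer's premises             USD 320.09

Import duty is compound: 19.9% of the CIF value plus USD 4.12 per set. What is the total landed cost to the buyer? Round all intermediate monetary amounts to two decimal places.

Total landed cost: USD 38794.27

FCA: the seller delivers export-cleared goods to the carrier; the buyer bears costs from that point.
Already in the invoice (seller's account under FCA): inland to port — exclude.
CIF value = FCA price + origin terminal + freight + insurance = 24207.64 + 687.03 + 6306.41 + 427.03 = 31628.11
Ad valorem component: 31628.11 × 19.9% = 6293.99
Specific component: 134 × 4.12 = 552.08
Import duty = 6293.99 + 552.08 = 6846.07
Buyer bears: origin terminal 687.03 + freight 6306.41 + insurance 427.03 + delivery 320.09 + duty 6846.07 = 14586.63
Landed cost = invoice 24207.64 + 14586.63 = 38794.27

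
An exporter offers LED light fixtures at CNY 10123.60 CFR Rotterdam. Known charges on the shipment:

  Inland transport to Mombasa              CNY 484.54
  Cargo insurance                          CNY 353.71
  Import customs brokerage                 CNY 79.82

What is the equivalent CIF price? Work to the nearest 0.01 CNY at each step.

CIF price: CNY 10477.31

Not relevant to the conversion: inland to port — on the seller under both CFR and CIF; already in the CFR price and stays in the CIF price. brokerage — on the buyer under both terms; not part of either seller's price.
From CFR to CIF, the seller additionally bears: insurance.
CIF price = 10123.60 + 353.71 = 10477.31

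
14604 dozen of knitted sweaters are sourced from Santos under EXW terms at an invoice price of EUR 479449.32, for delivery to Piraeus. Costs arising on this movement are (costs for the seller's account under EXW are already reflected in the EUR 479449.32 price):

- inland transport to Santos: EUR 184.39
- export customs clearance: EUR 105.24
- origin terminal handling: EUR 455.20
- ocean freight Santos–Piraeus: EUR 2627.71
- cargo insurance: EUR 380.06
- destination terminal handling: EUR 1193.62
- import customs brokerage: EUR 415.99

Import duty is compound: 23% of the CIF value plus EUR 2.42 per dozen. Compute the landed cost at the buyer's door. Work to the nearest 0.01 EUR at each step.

EXW: the seller makes goods available at their premises; the buyer bears all onward costs.
CIF value = EXW price + inland to port + export clearance + origin terminal + freight + insurance = 479449.32 + 184.39 + 105.24 + 455.20 + 2627.71 + 380.06 = 483201.92
Ad valorem component: 483201.92 × 23% = 111136.44
Specific component: 14604 × 2.42 = 35341.68
Import duty = 111136.44 + 35341.68 = 146478.12
Buyer bears: inland to port 184.39 + export clearance 105.24 + origin terminal 455.20 + freight 2627.71 + insurance 380.06 + destination terminal 1193.62 + brokerage 415.99 + duty 146478.12 = 151840.33
Landed cost = invoice 479449.32 + 151840.33 = 631289.65

Total landed cost: EUR 631289.65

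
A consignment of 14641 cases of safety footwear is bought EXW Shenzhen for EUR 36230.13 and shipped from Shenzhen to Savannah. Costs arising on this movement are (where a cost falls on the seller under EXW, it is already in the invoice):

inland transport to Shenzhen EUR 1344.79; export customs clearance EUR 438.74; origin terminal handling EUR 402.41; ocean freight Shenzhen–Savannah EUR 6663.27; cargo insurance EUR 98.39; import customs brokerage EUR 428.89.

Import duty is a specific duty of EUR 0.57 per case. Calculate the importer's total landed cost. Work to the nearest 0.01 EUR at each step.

Total landed cost: EUR 53951.99

EXW: the seller makes goods available at their premises; the buyer bears all onward costs.
CIF value = EXW price + inland to port + export clearance + origin terminal + freight + insurance = 36230.13 + 1344.79 + 438.74 + 402.41 + 6663.27 + 98.39 = 45177.73
Import duty = 14641 × 0.57 = 8345.37
Buyer bears: inland to port 1344.79 + export clearance 438.74 + origin terminal 402.41 + freight 6663.27 + insurance 98.39 + brokerage 428.89 + duty 8345.37 = 17721.86
Landed cost = invoice 36230.13 + 17721.86 = 53951.99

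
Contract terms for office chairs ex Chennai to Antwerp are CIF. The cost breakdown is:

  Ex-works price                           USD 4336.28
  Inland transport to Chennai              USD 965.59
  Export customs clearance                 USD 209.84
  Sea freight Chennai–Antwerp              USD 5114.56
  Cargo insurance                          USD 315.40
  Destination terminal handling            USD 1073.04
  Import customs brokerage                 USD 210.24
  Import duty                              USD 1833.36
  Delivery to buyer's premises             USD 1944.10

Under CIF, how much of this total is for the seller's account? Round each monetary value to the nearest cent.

Seller's account: USD 10941.67

CIF: the seller pays costs through ocean freight and marine insurance to the destination port.
Seller's account: goods 4336.28 + inland to port 965.59 + export clearance 209.84 + freight 5114.56 + insurance 315.40 = 10941.67
Buyer's account: destination terminal 1073.04 + brokerage 210.24 + duty 1833.36 + delivery 1944.10 = 5060.74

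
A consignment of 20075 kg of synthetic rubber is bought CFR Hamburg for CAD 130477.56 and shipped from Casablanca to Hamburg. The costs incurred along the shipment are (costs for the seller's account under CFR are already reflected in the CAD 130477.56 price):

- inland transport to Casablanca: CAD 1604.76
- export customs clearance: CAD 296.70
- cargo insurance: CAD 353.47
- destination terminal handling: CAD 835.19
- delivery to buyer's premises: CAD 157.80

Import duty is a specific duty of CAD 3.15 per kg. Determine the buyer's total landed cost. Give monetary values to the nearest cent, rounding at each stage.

Total landed cost: CAD 195060.27

CFR: the seller pays costs through ocean freight to the destination port, but not insurance.
Already in the invoice (seller's account under CFR): inland to port, export clearance — exclude.
CIF value = CFR price + insurance = 130477.56 + 353.47 = 130831.03
Import duty = 20075 × 3.15 = 63236.25
Buyer bears: insurance 353.47 + destination terminal 835.19 + delivery 157.80 + duty 63236.25 = 64582.71
Landed cost = invoice 130477.56 + 64582.71 = 195060.27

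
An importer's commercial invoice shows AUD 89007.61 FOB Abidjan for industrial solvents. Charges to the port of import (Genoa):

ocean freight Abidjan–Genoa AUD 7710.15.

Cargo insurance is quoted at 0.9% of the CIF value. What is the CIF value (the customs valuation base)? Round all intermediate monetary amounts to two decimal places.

Let C be the CIF value. C = FOB price + freight + 0.9% × C
C − 0.9% × C = 89007.61 + 7710.15
0.991 × C = 96717.76
C = 96717.76 / 0.991 = 97596.13
Insurance premium = 0.9% × 97596.13 = 878.37

CIF value: AUD 97596.13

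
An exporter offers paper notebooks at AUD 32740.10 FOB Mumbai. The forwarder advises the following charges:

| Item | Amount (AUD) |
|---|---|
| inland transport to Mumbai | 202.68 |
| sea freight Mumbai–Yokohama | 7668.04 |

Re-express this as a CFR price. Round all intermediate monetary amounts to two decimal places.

Not relevant to the conversion: inland to port — on the seller under both FOB and CFR; already in the FOB price and stays in the CFR price.
From FOB to CFR, the seller additionally bears: freight.
CFR price = 32740.10 + 7668.04 = 40408.14

CFR price: AUD 40408.14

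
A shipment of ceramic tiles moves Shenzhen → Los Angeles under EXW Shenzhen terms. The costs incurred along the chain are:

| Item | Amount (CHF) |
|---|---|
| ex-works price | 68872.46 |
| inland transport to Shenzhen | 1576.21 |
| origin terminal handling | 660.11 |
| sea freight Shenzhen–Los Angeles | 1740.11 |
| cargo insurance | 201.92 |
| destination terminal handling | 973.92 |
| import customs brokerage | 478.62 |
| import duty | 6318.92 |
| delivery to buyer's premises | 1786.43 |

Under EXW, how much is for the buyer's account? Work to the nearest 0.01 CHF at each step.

EXW: the seller makes goods available at their premises; the buyer bears all onward costs.
Seller's account: goods 68872.46 = 68872.46
Buyer's account: inland to port 1576.21 + origin terminal 660.11 + freight 1740.11 + insurance 201.92 + destination terminal 973.92 + brokerage 478.62 + duty 6318.92 + delivery 1786.43 = 13736.24

Buyer's account: CHF 13736.24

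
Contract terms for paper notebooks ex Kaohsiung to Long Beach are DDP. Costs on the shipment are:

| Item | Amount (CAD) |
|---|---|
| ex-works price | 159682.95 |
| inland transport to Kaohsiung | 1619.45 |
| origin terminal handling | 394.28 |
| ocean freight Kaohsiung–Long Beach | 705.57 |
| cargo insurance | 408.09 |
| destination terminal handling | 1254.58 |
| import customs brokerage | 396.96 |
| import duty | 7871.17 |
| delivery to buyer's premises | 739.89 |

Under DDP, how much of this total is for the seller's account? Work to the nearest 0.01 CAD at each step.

Seller's account: CAD 173072.94

DDP: the seller bears all costs including import duty.
Seller's account: goods 159682.95 + inland to port 1619.45 + origin terminal 394.28 + freight 705.57 + insurance 408.09 + destination terminal 1254.58 + brokerage 396.96 + duty 7871.17 + delivery 739.89 = 173072.94
Buyer's account: 0.00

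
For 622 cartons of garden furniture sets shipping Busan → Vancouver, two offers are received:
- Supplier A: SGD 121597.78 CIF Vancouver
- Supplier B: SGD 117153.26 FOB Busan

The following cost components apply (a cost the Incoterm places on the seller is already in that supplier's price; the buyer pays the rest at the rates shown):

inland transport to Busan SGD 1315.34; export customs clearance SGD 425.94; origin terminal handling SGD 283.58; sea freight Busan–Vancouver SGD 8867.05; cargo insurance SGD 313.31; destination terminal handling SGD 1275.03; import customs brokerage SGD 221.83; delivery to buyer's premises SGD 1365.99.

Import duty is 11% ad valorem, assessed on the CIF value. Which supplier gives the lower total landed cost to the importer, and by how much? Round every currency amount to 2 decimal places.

Supplier A (CIF):
The CIF price already equals the CIF value: 121597.78
Import duty = 121597.78 × 11% = 13375.76
Buyer bears (A): 1275.03 + 221.83 + 1365.99 = 2862.85
Landed cost (A) = invoice 121597.78 + 2862.85 + duty 13375.76 = 137836.39
Supplier B (FOB):
CIF value = FOB price + freight + insurance = 117153.26 + 8867.05 + 313.31 = 126333.62
Import duty = 126333.62 × 11% = 13896.70
Buyer bears (B): 8867.05 + 313.31 + 1275.03 + 221.83 + 1365.99 = 12043.21
Landed cost (B) = invoice 117153.26 + 12043.21 + duty 13896.70 = 143093.17
Difference = |137836.39 − 143093.17| = 5256.78

Supplier A is cheaper by SGD 5256.78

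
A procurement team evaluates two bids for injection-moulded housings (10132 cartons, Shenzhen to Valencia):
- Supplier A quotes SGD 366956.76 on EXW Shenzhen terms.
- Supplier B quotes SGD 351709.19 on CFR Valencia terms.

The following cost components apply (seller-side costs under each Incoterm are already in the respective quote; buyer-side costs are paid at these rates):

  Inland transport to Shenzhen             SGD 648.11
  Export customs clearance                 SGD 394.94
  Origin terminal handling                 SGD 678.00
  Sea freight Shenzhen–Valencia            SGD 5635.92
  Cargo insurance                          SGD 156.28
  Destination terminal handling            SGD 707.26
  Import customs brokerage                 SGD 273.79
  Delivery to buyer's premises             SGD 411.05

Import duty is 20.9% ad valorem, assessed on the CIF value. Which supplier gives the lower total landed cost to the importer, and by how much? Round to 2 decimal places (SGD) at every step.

Supplier B is cheaper by SGD 27328.89

Supplier A (EXW):
CIF value = EXW price + inland to port + export clearance + origin terminal + freight + insurance = 366956.76 + 648.11 + 394.94 + 678.00 + 5635.92 + 156.28 = 374470.01
Import duty = 374470.01 × 20.9% = 78264.23
Buyer bears (A): 648.11 + 394.94 + 678.00 + 5635.92 + 156.28 + 707.26 + 273.79 + 411.05 = 8905.35
Landed cost (A) = invoice 366956.76 + 8905.35 + duty 78264.23 = 454126.34
Supplier B (CFR):
CIF value = CFR price + insurance = 351709.19 + 156.28 = 351865.47
Import duty = 351865.47 × 20.9% = 73539.88
Buyer bears (B): 156.28 + 707.26 + 273.79 + 411.05 = 1548.38
Landed cost (B) = invoice 351709.19 + 1548.38 + duty 73539.88 = 426797.45
Difference = |454126.34 − 426797.45| = 27328.89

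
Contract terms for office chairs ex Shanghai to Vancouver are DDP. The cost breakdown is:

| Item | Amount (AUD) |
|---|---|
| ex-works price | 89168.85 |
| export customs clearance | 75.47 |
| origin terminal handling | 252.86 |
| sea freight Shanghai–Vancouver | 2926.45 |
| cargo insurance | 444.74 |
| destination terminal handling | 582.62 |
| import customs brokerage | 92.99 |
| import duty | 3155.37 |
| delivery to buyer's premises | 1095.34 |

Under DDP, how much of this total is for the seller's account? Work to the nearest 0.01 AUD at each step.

DDP: the seller bears all costs including import duty.
Seller's account: goods 89168.85 + export clearance 75.47 + origin terminal 252.86 + freight 2926.45 + insurance 444.74 + destination terminal 582.62 + brokerage 92.99 + duty 3155.37 + delivery 1095.34 = 97794.69
Buyer's account: 0.00

Seller's account: AUD 97794.69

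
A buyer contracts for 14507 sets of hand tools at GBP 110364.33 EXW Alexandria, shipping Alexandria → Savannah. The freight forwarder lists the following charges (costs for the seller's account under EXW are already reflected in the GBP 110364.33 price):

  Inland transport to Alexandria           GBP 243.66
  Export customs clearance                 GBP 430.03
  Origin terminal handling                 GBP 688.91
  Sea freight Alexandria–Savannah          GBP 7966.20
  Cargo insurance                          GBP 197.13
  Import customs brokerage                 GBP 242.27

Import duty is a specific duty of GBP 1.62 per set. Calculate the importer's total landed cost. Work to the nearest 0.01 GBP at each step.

EXW: the seller makes goods available at their premises; the buyer bears all onward costs.
CIF value = EXW price + inland to port + export clearance + origin terminal + freight + insurance = 110364.33 + 243.66 + 430.03 + 688.91 + 7966.20 + 197.13 = 119890.26
Import duty = 14507 × 1.62 = 23501.34
Buyer bears: inland to port 243.66 + export clearance 430.03 + origin terminal 688.91 + freight 7966.20 + insurance 197.13 + brokerage 242.27 + duty 23501.34 = 33269.54
Landed cost = invoice 110364.33 + 33269.54 = 143633.87

Total landed cost: GBP 143633.87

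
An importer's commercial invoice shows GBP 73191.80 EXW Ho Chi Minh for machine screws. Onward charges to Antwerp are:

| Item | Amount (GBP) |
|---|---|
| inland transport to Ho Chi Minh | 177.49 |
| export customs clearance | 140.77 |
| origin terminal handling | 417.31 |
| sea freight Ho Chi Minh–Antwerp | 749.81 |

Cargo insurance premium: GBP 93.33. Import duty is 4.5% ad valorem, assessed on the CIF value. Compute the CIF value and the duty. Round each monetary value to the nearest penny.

CIF value: GBP 74770.51; import duty: GBP 3364.67

CIF = EXW price + pre-shipment costs + freight + insurance
CIF = 73191.80 + 177.49 + 140.77 + 417.31 + 749.81 + 93.33 = 74770.51
Import duty = 74770.51 × 4.5% = 3364.67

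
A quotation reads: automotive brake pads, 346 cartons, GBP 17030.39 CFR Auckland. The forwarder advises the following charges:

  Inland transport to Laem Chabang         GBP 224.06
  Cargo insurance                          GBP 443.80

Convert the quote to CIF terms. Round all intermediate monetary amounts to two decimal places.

Not relevant to the conversion: inland to port — on the seller under both CFR and CIF; already in the CFR price and stays in the CIF price.
From CFR to CIF, the seller additionally bears: insurance.
CIF price = 17030.39 + 443.80 = 17474.19

CIF price: GBP 17474.19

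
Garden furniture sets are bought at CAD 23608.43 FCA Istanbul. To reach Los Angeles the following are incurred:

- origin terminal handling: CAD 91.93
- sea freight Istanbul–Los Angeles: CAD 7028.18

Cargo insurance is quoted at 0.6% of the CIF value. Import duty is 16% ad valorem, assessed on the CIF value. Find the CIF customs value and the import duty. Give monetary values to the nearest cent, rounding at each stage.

CIF value: CAD 30914.02; import duty: CAD 4946.24

Let C be the CIF value. C = FCA price + pre-shipment costs + freight + 0.6% × C
C − 0.6% × C = 23608.43 + 91.93 + 7028.18
0.994 × C = 30728.54
C = 30728.54 / 0.994 = 30914.02
Insurance premium = 0.6% × 30914.02 = 185.48
Import duty = 30914.02 × 16% = 4946.24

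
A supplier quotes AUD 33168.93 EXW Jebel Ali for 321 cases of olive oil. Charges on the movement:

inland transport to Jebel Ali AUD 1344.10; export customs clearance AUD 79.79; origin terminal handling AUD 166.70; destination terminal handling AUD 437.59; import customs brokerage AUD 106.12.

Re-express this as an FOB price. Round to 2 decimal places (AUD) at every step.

Not relevant to the conversion: destination terminal, brokerage — on the buyer under both terms; not part of either seller's price.
From EXW to FOB, the seller additionally bears: inland to port, export clearance, origin terminal.
FOB price = 33168.93 + 1344.10 + 79.79 + 166.70 = 34759.52

FOB price: AUD 34759.52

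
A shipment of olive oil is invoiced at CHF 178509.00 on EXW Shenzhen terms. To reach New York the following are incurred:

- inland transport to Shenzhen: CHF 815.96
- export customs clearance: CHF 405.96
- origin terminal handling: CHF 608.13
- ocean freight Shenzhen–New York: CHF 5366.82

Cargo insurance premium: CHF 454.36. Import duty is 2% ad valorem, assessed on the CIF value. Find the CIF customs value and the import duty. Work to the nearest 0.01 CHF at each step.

CIF = EXW price + pre-shipment costs + freight + insurance
CIF = 178509.00 + 815.96 + 405.96 + 608.13 + 5366.82 + 454.36 = 186160.23
Import duty = 186160.23 × 2% = 3723.20

CIF value: CHF 186160.23; import duty: CHF 3723.20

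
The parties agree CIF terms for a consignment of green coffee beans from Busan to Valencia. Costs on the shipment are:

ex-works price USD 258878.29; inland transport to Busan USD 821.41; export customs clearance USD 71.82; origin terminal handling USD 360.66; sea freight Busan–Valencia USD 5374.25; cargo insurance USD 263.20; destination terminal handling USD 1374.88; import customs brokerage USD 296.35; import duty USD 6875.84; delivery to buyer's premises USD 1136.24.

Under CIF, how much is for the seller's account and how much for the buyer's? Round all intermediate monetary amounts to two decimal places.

CIF: the seller pays costs through ocean freight and marine insurance to the destination port.
Seller's account: goods 258878.29 + inland to port 821.41 + export clearance 71.82 + origin terminal 360.66 + freight 5374.25 + insurance 263.20 = 265769.63
Buyer's account: destination terminal 1374.88 + brokerage 296.35 + duty 6875.84 + delivery 1136.24 = 9683.31

Seller: USD 265769.63; buyer: USD 9683.31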